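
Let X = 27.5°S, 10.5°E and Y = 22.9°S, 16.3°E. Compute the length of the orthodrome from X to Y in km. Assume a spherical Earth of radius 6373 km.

776 km

Haversine: a = sin²(Δφ/2)+cos φ₁ cos φ₂ sin²(Δλ/2) = 0.00370;  σ = 2·atan2(√a,√(1−a))
σ = 6.977° → d = Rσ = 6373·0.12176 = 776 km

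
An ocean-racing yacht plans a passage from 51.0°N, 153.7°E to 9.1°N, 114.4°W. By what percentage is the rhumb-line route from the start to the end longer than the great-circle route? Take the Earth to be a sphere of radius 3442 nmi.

3.7%

Great circle: σ = 1.4683 rad → d_gc = Rσ = 5053.9 nmi
Rhumb: Δφ = -0.7313, Δλ = +1.6040, Δψ = -0.8786, q = Δφ/Δψ = 0.8323 → d_rh = R√(Δφ²+q²Δλ²) = 5239.3 nmi
Excess = (5239.3 − 5053.9) / 5053.9 = 185.4 / 5053.9 = 3.67% ≈ 3.7%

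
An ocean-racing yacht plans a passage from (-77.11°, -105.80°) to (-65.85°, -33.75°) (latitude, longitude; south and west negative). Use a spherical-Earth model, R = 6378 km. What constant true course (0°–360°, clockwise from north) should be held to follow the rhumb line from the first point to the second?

Meridional parts: M(φ₁)=-2.1807, M(φ₂)=-1.5421 → ΔM = +0.6386;  Δλ = +1.2575 rad
tan C = Δλ / ΔM = +1.9693 → C = 63.08°

63.1°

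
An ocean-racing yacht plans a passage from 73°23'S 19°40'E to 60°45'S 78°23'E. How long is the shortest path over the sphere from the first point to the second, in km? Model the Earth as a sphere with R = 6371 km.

cos σ = sin φ₁ sin φ₂ + cos φ₁ cos φ₂ cos Δλ
      = sin(-73.38°)sin(-60.75°) + cos(-73.38°)cos(-60.75°)cos(58.72°) = 0.9086
σ = 24.685° → d = Rσ = 6371·0.43083 = 2745 km

2745 km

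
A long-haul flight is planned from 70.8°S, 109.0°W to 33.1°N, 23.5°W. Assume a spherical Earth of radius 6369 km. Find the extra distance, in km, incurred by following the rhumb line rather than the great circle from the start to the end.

Great circle: cos σ = sin φ₁ sin φ₂ + cos φ₁ cos φ₂ cos Δλ,  σ = 2.0876 rad → d_gc = 13296.0 km
Rhumb line: Δψ = +2.3899, q = Δφ/Δψ = 0.7588, d_rh = R√(Δφ²+q²Δλ²) = 13616.2 km
Excess = 13616.2 − 13296.0 = 320.2 ≈ 320 km

320 km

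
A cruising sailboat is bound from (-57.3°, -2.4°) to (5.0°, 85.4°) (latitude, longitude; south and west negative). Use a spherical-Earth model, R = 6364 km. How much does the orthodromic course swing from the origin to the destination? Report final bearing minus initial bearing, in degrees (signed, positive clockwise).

-52.7°

At departure: θ₁ = atan2(sin Δλ cos φ₂, cos φ₁ sin φ₂ − sin φ₁ cos φ₂ cos Δλ) = 85.45°
At arrival: θ₂ = atan2(sin Δλ cos φ₁, −cos φ₂ sin φ₁ + sin φ₂ cos φ₁ cos Δλ) = 32.72°
Δθ = θ₂ − θ₁ = -52.7°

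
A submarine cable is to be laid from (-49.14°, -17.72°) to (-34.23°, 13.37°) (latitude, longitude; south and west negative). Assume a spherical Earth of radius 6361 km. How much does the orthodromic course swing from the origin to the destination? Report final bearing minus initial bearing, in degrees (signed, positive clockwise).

-21.1°

Initial bearing θ₁ = atan2(sin Δλ cos φ₂, cos φ₁ sin φ₂ − sin φ₁ cos φ₂ cos Δλ) = 68.58°
Final bearing θ₂ = (initial bearing from the destination back to the start) + 180° = 47.44°
Δθ = θ₂ − θ₁ = -21.1°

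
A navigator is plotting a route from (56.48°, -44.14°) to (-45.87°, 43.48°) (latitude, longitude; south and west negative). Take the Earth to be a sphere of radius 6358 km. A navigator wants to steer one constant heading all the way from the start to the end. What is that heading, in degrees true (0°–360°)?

Meridional parts: M(φ₁)=+1.2001, M(φ₂)=-0.9030 → ΔM = -2.1031;  Δλ = +1.5293 rad
tan C = Δλ / ΔM = -0.7271 → C = 143.98°

144.0°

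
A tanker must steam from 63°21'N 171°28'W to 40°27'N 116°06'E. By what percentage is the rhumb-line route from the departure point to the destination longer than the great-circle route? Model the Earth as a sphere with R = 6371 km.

4.6%

Great circle: σ = 0.8191 rad → d_gc = Rσ = 5218.5 km
Rhumb: Δφ = -0.3997, Δλ = -1.2642, Δψ = -0.6671, q = Δφ/Δψ = 0.5991 → d_rh = R√(Δφ²+q²Δλ²) = 5456.0 km
Excess = (5456.0 − 5218.5) / 5218.5 = 237.5 / 5218.5 = 4.551% ≈ 4.6%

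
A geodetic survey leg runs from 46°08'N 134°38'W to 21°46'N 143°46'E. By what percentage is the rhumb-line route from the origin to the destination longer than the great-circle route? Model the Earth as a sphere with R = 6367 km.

3.2%

Great circle: σ = 1.2011 rad → d_gc = Rσ = 7647.2 km
Rhumb: Δφ = -0.4253, Δλ = -1.4242, Δψ = -0.5202, q = Δφ/Δψ = 0.8175 → d_rh = R√(Δφ²+q²Δλ²) = 7891.6 km
Excess = (7891.6 − 7647.2) / 7647.2 = 244.4 / 7647.2 = 3.20% ≈ 3.2%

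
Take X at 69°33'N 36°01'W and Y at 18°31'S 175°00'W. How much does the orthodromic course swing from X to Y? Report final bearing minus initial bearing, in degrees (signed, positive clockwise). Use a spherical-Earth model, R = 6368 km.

-116.0°

Initial bearing θ₁ = atan2(sin Δλ cos φ₂, cos φ₁ sin φ₂ − sin φ₁ cos φ₂ cos Δλ) = 311.95°
Final bearing θ₂ = (initial bearing from the destination back to the start) + 180° = 195.90°
Δθ = θ₂ − θ₁ = -116.0°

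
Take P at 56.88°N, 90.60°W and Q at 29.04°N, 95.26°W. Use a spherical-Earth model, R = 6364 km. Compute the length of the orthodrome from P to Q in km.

Haversine: a = sin²(Δφ/2)+cos φ₁ cos φ₂ sin²(Δλ/2) = 0.05866;  σ = 2·atan2(√a,√(1−a))
σ = 28.033° → d = Rσ = 6364·0.48927 = 3114 km

3114 km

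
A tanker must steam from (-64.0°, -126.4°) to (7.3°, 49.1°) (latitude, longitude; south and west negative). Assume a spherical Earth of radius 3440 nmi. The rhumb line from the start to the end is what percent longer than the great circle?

Great circle: σ = 2.1504 rad → d_gc = Rσ = 7397.3 nmi
Rhumb: Δφ = +1.2444, Δλ = +3.0631, Δψ = +1.5937, q = Δφ/Δψ = 0.7809 → d_rh = R√(Δφ²+q²Δλ²) = 9274.8 nmi
Excess = (9274.8 − 7397.3) / 7397.3 = 1877.5 / 7397.3 = 25.38% ≈ 25.4%

25.4%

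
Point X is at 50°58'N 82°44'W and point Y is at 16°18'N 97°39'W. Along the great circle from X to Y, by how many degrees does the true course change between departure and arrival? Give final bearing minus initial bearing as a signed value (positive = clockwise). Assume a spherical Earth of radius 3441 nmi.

-8.7°

Initial bearing θ₁ = atan2(sin Δλ cos φ₂, cos φ₁ sin φ₂ − sin φ₁ cos φ₂ cos Δλ) = 204.44°
Final bearing θ₂ = (initial bearing from the destination back to the start) + 180° = 195.75°
Δθ = θ₂ − θ₁ = -8.7°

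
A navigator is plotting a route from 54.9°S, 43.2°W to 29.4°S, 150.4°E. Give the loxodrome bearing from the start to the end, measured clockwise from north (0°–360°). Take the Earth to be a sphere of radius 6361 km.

Δψ = ln[tan(π/4+φ₂/2)/tan(π/4+φ₁/2)] = +0.6139
Δλ = -2.9042 rad (taken the short way round)
course = atan2(Δλ, Δψ) = 281.94°

281.9°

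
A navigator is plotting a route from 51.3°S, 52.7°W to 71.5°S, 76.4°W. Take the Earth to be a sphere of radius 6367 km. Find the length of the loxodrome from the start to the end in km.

Δψ = ln[tan(π/4+φ₂/2)/tan(π/4+φ₁/2)] = -0.7684;  Δφ = -0.3526 rad,  Δλ = -0.4136 rad
q = Δφ/Δψ = 0.4588
d = R·√(Δφ² + q²Δλ²) = 6367·0.40039 = 2549 km

2549 km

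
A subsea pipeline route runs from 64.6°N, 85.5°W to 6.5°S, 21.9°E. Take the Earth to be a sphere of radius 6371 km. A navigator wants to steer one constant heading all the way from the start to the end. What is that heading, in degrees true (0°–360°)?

Δψ = ln[tan(π/4+φ₂/2)/tan(π/4+φ₁/2)] = -1.6037
Δλ = +1.8745 rad (taken the short way round)
course = atan2(Δλ, Δψ) = 130.55°

130.5°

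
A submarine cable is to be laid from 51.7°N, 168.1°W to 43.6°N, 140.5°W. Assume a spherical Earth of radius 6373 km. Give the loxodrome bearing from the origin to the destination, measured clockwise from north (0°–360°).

Meridional parts: M(φ₁)=+1.0577, M(φ₂)=+0.8472 → ΔM = -0.2105;  Δλ = +0.4817 rad
tan C = Δλ / ΔM = -2.2889 → C = 113.60°

113.6°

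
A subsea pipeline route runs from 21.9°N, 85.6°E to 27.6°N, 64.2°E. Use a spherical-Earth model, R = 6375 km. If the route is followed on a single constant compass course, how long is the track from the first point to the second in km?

2252 km

Δψ = ln[tan(π/4+φ₂/2)/tan(π/4+φ₁/2)] = +0.1096;  Δφ = +0.0995 rad,  Δλ = -0.3735 rad
q = Δφ/Δψ = 0.9076
d = R·√(Δφ² + q²Δλ²) = 6375·0.35329 = 2252 km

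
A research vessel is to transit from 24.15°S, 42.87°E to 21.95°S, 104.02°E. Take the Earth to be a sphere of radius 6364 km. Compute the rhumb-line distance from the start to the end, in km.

6254 km

Δψ = ln[tan(π/4+φ₂/2)/tan(π/4+φ₁/2)] = +0.0417;  Δφ = +0.0384 rad,  Δλ = +1.0673 rad
q = Δφ/Δψ = 0.9201
d = R·√(Δφ² + q²Δλ²) = 6364·0.98273 = 6254 km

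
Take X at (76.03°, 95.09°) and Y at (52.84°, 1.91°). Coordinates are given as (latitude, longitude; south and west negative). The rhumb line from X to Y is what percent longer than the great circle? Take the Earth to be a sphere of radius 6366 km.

9.8%

Great circle: σ = 0.6993 rad → d_gc = Rσ = 4451.8 km
Rhumb: Δφ = -0.4047, Δλ = -1.6263, Δψ = -1.0093, q = Δφ/Δψ = 0.4010 → d_rh = R√(Δφ²+q²Δλ²) = 4886.3 km
Excess = (4886.3 − 4451.8) / 4451.8 = 434.5 / 4451.8 = 9.76% ≈ 9.8%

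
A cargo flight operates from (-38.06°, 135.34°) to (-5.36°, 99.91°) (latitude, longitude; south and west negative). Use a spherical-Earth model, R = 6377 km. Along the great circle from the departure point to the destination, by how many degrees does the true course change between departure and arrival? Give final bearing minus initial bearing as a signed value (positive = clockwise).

+14.0°

Initial bearing θ₁ = atan2(sin Δλ cos φ₂, cos φ₁ sin φ₂ − sin φ₁ cos φ₂ cos Δλ) = 306.47°
Final bearing θ₂ = (initial bearing from the destination back to the start) + 180° = 320.51°
Δθ = θ₂ − θ₁ = +14.0°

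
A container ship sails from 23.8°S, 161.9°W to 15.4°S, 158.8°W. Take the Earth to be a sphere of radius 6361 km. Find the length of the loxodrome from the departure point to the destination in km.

987 km

Δψ = ln[tan(π/4+φ₂/2)/tan(π/4+φ₁/2)] = +0.1558;  Δφ = +0.1466 rad,  Δλ = +0.0541 rad
q = Δφ/Δψ = 0.9410
d = R·√(Δφ² + q²Δλ²) = 6361·0.15520 = 987 km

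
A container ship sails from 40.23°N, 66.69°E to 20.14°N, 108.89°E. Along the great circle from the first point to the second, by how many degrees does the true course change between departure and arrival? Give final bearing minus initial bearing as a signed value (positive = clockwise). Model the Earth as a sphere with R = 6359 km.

Initial bearing θ₁ = atan2(sin Δλ cos φ₂, cos φ₁ sin φ₂ − sin φ₁ cos φ₂ cos Δλ) = 106.46°
Final bearing θ₂ = (initial bearing from the destination back to the start) + 180° = 128.75°
Δθ = θ₂ − θ₁ = +22.3°

+22.3°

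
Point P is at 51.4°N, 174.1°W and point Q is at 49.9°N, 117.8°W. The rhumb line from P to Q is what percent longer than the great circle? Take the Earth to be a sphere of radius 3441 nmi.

2.5%

Great circle: σ = 0.6080 rad → d_gc = Rσ = 2092.3 nmi
Rhumb: Δφ = -0.0262, Δλ = +0.9826, Δψ = -0.0413, q = Δφ/Δψ = 0.6340 → d_rh = R√(Δφ²+q²Δλ²) = 2145.5 nmi
Excess = (2145.5 − 2092.3) / 2092.3 = 53.2 / 2092.3 = 2.54% ≈ 2.5%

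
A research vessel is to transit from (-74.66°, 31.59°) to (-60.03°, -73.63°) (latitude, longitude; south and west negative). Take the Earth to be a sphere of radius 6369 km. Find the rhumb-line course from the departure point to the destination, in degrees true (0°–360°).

290.5°

Meridional parts: M(φ₁)=-2.0049, M(φ₂)=-1.3180 → ΔM = +0.6869;  Δλ = -1.8364 rad
tan C = Δλ / ΔM = -2.6735 → C = 290.51°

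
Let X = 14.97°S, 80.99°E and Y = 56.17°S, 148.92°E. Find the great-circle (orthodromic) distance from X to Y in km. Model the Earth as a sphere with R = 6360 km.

7257 km

Haversine: a = sin²(Δφ/2)+cos φ₁ cos φ₂ sin²(Δλ/2) = 0.29167;  σ = 2·atan2(√a,√(1−a))
σ = 65.376° → d = Rσ = 6360·1.14102 = 7257 km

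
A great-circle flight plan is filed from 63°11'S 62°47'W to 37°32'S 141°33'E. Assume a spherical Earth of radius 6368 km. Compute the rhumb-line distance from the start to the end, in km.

Δψ = ln[tan(π/4+φ₂/2)/tan(π/4+φ₁/2)] = +0.7262;  Δφ = +0.4477 rad,  Δλ = -2.7169 rad
q = Δφ/Δψ = 0.6165
d = R·√(Δφ² + q²Δλ²) = 6368·1.73373 = 11040 km

11040 km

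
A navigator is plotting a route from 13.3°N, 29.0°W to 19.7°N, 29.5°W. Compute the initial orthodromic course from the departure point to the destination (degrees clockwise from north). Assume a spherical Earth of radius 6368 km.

θ = atan2( sin Δλ·cos φ₂ ,  cos φ₁ sin φ₂ − sin φ₁ cos φ₂ cos Δλ )
  = atan2(-0.0082, +0.1115) = 355.78°

355.8°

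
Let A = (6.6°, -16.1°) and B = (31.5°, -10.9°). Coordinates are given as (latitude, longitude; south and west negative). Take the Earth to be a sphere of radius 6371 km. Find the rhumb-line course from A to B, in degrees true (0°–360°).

Meridional parts: M(φ₁)=+0.1154, M(φ₂)=+0.5798 → ΔM = +0.4643;  Δλ = +0.0908 rad
tan C = Δλ / ΔM = +0.1955 → C = 11.06°

11.1°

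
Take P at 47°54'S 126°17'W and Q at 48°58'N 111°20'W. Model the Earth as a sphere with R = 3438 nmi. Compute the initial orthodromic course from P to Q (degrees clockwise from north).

9.8°

N = sin Δλ·cos φ₂ = +0.1694;  D = cos φ₁ sin φ₂ − sin φ₁ cos φ₂ cos Δλ = +0.9763
initial course = atan2(N, D) = 9.84°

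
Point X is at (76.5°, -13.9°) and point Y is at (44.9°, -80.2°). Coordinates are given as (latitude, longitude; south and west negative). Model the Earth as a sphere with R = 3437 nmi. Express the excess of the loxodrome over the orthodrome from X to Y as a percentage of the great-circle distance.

Great circle: σ = 0.7184 rad → d_gc = Rσ = 2469.3 nmi
Rhumb: Δφ = -0.5515, Δλ = -1.1572, Δψ = -1.2551, q = Δφ/Δψ = 0.4394 → d_rh = R√(Δφ²+q²Δλ²) = 2578.3 nmi
Excess = (2578.3 − 2469.3) / 2469.3 = 109.0 / 2469.3 = 4.41% ≈ 4.4%

4.4%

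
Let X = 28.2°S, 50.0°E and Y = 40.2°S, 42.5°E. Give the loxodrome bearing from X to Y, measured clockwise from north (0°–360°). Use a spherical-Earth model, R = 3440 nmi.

207.3°

Meridional parts: M(φ₁)=-0.5133, M(φ₂)=-0.7675 → ΔM = -0.2541;  Δλ = -0.1309 rad
tan C = Δλ / ΔM = +0.5151 → C = 207.25°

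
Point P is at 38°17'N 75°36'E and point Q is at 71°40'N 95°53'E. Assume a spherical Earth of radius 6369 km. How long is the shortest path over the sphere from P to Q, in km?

Haversine: a = sin²(Δφ/2)+cos φ₁ cos φ₂ sin²(Δλ/2) = 0.09015;  σ = 2·atan2(√a,√(1−a))
σ = 34.945° → d = Rσ = 6369·0.60991 = 3885 km

3885 km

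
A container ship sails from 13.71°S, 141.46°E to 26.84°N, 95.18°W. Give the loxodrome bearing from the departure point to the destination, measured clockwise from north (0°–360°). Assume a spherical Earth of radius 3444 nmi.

Δψ = ln[tan(π/4+φ₂/2)/tan(π/4+φ₁/2)] = +0.7282
Δλ = +2.1530 rad (taken the short way round)
course = atan2(Δλ, Δψ) = 71.31°

71.3°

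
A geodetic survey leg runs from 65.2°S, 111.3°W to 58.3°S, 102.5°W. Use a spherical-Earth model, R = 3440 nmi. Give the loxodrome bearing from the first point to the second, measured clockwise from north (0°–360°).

31.0°

Δψ = ln[tan(π/4+φ₂/2)/tan(π/4+φ₁/2)] = +0.2557
Δλ = +0.1536 rad (taken the short way round)
course = atan2(Δλ, Δψ) = 31.00°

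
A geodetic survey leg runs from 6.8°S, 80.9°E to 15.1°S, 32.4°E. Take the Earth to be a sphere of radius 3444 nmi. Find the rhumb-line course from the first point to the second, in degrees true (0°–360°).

Δψ = ln[tan(π/4+φ₂/2)/tan(π/4+φ₁/2)] = -0.1477
Δλ = -0.8465 rad (taken the short way round)
course = atan2(Δλ, Δψ) = 260.10°

260.1°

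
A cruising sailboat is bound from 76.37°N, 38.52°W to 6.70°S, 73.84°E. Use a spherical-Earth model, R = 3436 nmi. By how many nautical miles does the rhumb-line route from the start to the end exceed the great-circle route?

521 nmi

Great circle: cos σ = sin φ₁ sin φ₂ + cos φ₁ cos φ₂ cos Δλ,  σ = 1.7746 rad → d_gc = 6097.6 nmi
Rhumb line: Δψ = -2.2416, q = Δφ/Δψ = 0.6468, d_rh = R√(Δφ²+q²Δλ²) = 6619.0 nmi
Excess = 6619.0 − 6097.6 = 521.4 ≈ 521 nmi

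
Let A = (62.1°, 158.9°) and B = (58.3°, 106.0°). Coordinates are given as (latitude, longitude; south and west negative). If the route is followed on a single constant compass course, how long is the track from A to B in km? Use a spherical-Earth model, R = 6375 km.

Δψ = ln[tan(π/4+φ₂/2)/tan(π/4+φ₁/2)] = -0.1336;  Δφ = -0.0663 rad,  Δλ = -0.9233 rad
q = Δφ/Δψ = 0.4963
d = R·√(Δφ² + q²Δλ²) = 6375·0.46302 = 2952 km

2952 km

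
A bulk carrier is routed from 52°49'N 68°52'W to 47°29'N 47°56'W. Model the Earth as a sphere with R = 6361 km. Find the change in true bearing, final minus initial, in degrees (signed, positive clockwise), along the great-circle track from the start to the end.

+16.2°

Initial bearing θ₁ = atan2(sin Δλ cos φ₂, cos φ₁ sin φ₂ − sin φ₁ cos φ₂ cos Δλ) = 103.38°
Final bearing θ₂ = (initial bearing from the destination back to the start) + 180° = 119.54°
Δθ = θ₂ − θ₁ = +16.2°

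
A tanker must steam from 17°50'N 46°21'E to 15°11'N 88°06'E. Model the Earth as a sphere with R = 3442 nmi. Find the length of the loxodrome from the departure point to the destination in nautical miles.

2410 nmi

Rhumb course C = atan2(Δλ, Δψ) with Δψ = ln[tan(π/4+φ₂/2)/tan(π/4+φ₁/2)] = -0.0482, Δλ = +0.7287 → C = 93.79°
d = R·|Δφ| / |cos C| = 3442·0.04625 / 0.06606 = 2410 nmi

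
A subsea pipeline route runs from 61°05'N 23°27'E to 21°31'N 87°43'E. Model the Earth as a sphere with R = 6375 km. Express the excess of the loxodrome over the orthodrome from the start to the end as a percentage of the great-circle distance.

Great circle: σ = 1.0282 rad → d_gc = Rσ = 6554.8 km
Rhumb: Δφ = -0.6906, Δλ = +1.1217, Δψ = -0.9707, q = Δφ/Δψ = 0.7114 → d_rh = R√(Δφ²+q²Δλ²) = 6727.4 km
Excess = (6727.4 − 6554.8) / 6554.8 = 172.6 / 6554.8 = 2.63% ≈ 2.6%

2.6%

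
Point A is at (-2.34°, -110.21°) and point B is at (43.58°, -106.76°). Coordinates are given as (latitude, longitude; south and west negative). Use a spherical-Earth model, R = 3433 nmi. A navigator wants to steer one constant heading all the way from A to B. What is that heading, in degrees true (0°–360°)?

3.9°

Meridional parts: M(φ₁)=-0.0409, M(φ₂)=+0.8467 → ΔM = +0.8876;  Δλ = +0.0602 rad
tan C = Δλ / ΔM = +0.0678 → C = 3.88°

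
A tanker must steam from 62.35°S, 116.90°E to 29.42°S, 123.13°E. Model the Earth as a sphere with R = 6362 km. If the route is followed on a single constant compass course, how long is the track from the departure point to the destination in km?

Rhumb course C = atan2(Δλ, Δψ) with Δψ = ln[tan(π/4+φ₂/2)/tan(π/4+φ₁/2)] = +0.8644, Δλ = +0.1087 → C = 7.17°
d = R·|Δφ| / |cos C| = 6362·0.57474 / 0.99218 = 3685 km

3685 km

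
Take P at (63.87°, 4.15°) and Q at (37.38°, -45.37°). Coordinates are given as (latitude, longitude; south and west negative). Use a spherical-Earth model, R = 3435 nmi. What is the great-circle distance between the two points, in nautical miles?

2365 nmi

Haversine: a = sin²(Δφ/2)+cos φ₁ cos φ₂ sin²(Δλ/2) = 0.11388;  σ = 2·atan2(√a,√(1−a))
σ = 39.445° → d = Rσ = 3435·0.68844 = 2365 nmi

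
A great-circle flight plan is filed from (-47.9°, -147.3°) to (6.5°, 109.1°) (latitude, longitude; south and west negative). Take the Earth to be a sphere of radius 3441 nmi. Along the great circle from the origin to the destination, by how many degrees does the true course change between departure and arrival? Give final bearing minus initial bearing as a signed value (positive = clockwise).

At departure: θ₁ = atan2(sin Δλ cos φ₂, cos φ₁ sin φ₂ − sin φ₁ cos φ₂ cos Δλ) = 264.24°
At arrival: θ₂ = atan2(sin Δλ cos φ₁, −cos φ₂ sin φ₁ + sin φ₂ cos φ₁ cos Δλ) = 317.83°
Δθ = θ₂ − θ₁ = +53.6°

+53.6°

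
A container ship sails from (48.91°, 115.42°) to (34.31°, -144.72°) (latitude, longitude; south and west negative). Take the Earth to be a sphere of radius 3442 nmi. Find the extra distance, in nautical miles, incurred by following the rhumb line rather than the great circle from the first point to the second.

297 nmi

Great circle: cos σ = sin φ₁ sin φ₂ + cos φ₁ cos φ₂ cos Δλ,  σ = 1.2325 rad → d_gc = 4242.3 nmi
Rhumb line: Δψ = -0.3432, q = Δφ/Δψ = 0.7424, d_rh = R√(Δφ²+q²Δλ²) = 4539.4 nmi
Excess = 4539.4 − 4242.3 = 297.1 ≈ 297 nmi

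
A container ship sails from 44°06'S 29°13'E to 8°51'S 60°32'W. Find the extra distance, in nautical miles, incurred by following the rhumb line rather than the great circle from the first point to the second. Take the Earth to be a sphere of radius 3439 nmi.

137 nmi

Great circle: cos σ = sin φ₁ sin φ₂ + cos φ₁ cos φ₂ cos Δλ,  σ = 1.4604 rad → d_gc = 5022.4 nmi
Rhumb line: Δψ = +0.7043, q = Δφ/Δψ = 0.8736, d_rh = R√(Δφ²+q²Δλ²) = 5159.7 nmi
Excess = 5159.7 − 5022.4 = 137.3 ≈ 137 nmi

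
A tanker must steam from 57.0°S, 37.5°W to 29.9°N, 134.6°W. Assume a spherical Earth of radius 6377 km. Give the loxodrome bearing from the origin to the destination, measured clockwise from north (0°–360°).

Meridional parts: M(φ₁)=-1.2167, M(φ₂)=+0.5473 → ΔM = +1.7640;  Δλ = -1.6947 rad
tan C = Δλ / ΔM = -0.9607 → C = 316.15°

316.1°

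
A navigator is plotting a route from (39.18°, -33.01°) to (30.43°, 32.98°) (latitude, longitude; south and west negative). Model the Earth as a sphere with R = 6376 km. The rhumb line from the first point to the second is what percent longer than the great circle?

Great circle: σ = 0.9373 rad → d_gc = Rσ = 5976.4 km
Rhumb: Δφ = -0.1527, Δλ = +1.1517, Δψ = -0.1863, q = Δφ/Δψ = 0.8195 → d_rh = R√(Δφ²+q²Δλ²) = 6096.5 km
Excess = (6096.5 − 5976.4) / 5976.4 = 120.1 / 5976.4 = 2.01% ≈ 2.0%

2.0%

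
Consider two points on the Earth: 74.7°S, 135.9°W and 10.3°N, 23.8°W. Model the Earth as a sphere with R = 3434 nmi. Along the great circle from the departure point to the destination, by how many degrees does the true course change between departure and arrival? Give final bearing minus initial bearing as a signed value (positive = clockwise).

-94.1°

At departure: θ₁ = atan2(sin Δλ cos φ₂, cos φ₁ sin φ₂ − sin φ₁ cos φ₂ cos Δλ) = 108.77°
At arrival: θ₂ = atan2(sin Δλ cos φ₁, −cos φ₂ sin φ₁ + sin φ₂ cos φ₁ cos Δλ) = 14.71°
Δθ = θ₂ − θ₁ = -94.1°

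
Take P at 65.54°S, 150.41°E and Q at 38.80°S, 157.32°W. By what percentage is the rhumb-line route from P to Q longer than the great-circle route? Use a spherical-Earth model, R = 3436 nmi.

2.3%

Great circle: σ = 0.6953 rad → d_gc = Rσ = 2389.2 nmi
Rhumb: Δφ = +0.4667, Δλ = +0.9123, Δψ = +0.7932, q = Δφ/Δψ = 0.5884 → d_rh = R√(Δφ²+q²Δλ²) = 2444.0 nmi
Excess = (2444.0 − 2389.2) / 2389.2 = 54.8 / 2389.2 = 2.29% ≈ 2.3%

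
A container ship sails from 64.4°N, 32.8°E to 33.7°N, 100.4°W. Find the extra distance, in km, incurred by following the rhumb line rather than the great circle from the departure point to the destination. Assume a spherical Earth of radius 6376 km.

Great circle: cos σ = sin φ₁ sin φ₂ + cos φ₁ cos φ₂ cos Δλ,  σ = 1.3137 rad → d_gc = 8376.0 km
Rhumb line: Δψ = -0.8566, q = Δφ/Δψ = 0.6255, d_rh = R√(Δφ²+q²Δλ²) = 9881.3 km
Excess = 9881.3 − 8376.0 = 1505.3 ≈ 1505 km

1505 km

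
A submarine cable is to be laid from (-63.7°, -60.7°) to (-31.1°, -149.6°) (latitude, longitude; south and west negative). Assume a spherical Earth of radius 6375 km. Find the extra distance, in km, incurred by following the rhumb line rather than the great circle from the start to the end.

445 km

Great circle: cos σ = sin φ₁ sin φ₂ + cos φ₁ cos φ₂ cos Δλ,  σ = 1.0811 rad → d_gc = 6892.1 km
Rhumb line: Δψ = +0.8824, q = Δφ/Δψ = 0.6448, d_rh = R√(Δφ²+q²Δλ²) = 7337.2 km
Excess = 7337.2 − 6892.1 = 445.1 ≈ 445 km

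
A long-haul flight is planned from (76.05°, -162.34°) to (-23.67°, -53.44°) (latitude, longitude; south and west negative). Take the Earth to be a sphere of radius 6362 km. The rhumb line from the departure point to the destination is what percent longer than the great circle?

6.2%

Great circle: σ = 2.0501 rad → d_gc = Rσ = 13042.6 km
Rhumb: Δφ = -1.7404, Δλ = +1.9007, Δψ = -2.5263, q = Δφ/Δψ = 0.6889 → d_rh = R√(Δφ²+q²Δλ²) = 13856.4 km
Excess = (13856.4 − 13042.6) / 13042.6 = 813.8 / 13042.6 = 6.24% ≈ 6.2%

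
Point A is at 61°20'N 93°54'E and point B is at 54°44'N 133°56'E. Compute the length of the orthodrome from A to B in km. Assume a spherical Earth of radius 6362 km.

Haversine: a = sin²(Δφ/2)+cos φ₁ cos φ₂ sin²(Δλ/2) = 0.03577;  σ = 2·atan2(√a,√(1−a))
σ = 21.803° → d = Rσ = 6362·0.38053 = 2421 km

2421 km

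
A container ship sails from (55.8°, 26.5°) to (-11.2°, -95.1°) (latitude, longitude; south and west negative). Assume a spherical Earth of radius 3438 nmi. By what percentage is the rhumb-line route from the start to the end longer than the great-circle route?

5.5%

Great circle: σ = 2.0371 rad → d_gc = Rσ = 7003.5 nmi
Rhumb: Δφ = -1.1694, Δλ = -2.1223, Δψ = -1.3756, q = Δφ/Δψ = 0.8501 → d_rh = R√(Δφ²+q²Δλ²) = 7391.7 nmi
Excess = (7391.7 − 7003.5) / 7003.5 = 388.2 / 7003.5 = 5.54% ≈ 5.5%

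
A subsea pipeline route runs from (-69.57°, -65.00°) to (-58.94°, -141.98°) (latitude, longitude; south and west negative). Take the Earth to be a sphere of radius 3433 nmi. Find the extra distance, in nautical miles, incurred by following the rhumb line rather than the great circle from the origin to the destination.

Great circle: cos σ = sin φ₁ sin φ₂ + cos φ₁ cos φ₂ cos Δλ,  σ = 0.5674 rad → d_gc = 1947.8 nmi
Rhumb line: Δψ = +0.4332, q = Δφ/Δψ = 0.4283, d_rh = R√(Δφ²+q²Δλ²) = 2075.7 nmi
Excess = 2075.7 − 1947.8 = 127.9 ≈ 128 nmi

128 nmi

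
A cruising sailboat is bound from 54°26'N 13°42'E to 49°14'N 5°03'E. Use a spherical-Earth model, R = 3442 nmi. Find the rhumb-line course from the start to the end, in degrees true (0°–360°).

225.7°

Δψ = ln[tan(π/4+φ₂/2)/tan(π/4+φ₁/2)] = -0.1471
Δλ = -0.1510 rad (taken the short way round)
course = atan2(Δλ, Δψ) = 225.75°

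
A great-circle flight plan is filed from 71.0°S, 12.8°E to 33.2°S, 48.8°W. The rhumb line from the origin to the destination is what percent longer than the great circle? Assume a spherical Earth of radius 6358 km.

Great circle: σ = 0.8668 rad → d_gc = Rσ = 5510.8 km
Rhumb: Δφ = +0.6597, Δλ = -1.0751, Δψ = +1.1728, q = Δφ/Δψ = 0.5625 → d_rh = R√(Δφ²+q²Δλ²) = 5690.3 km
Excess = (5690.3 − 5510.8) / 5510.8 = 179.5 / 5510.8 = 3.26% ≈ 3.3%

3.3%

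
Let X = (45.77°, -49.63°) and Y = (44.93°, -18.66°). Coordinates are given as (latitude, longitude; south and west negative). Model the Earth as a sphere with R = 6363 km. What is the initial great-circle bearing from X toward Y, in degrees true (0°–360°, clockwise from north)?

N = sin Δλ·cos φ₂ = +0.3643;  D = cos φ₁ sin φ₂ − sin φ₁ cos φ₂ cos Δλ = +0.0577
initial course = atan2(N, D) = 81.01°

81.0°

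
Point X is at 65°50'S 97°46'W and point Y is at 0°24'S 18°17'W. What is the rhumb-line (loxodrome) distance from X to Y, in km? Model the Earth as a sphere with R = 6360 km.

Rhumb course C = atan2(Δλ, Δψ) with Δψ = ln[tan(π/4+φ₂/2)/tan(π/4+φ₁/2)] = +1.5344, Δλ = +1.3872 → C = 42.12°
d = R·|Δφ| / |cos C| = 6360·1.14203 / 0.74179 = 9792 km

9792 km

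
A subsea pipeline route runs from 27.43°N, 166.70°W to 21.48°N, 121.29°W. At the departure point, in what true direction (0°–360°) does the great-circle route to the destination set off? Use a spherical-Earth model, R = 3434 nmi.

N = sin Δλ·cos φ₂ = +0.6627;  D = cos φ₁ sin φ₂ − sin φ₁ cos φ₂ cos Δλ = +0.0241
initial course = atan2(N, D) = 87.92°

87.9°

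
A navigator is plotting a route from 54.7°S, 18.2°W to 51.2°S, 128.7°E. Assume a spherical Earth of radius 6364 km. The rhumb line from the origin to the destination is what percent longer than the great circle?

Great circle: σ = 1.2316 rad → d_gc = Rσ = 7838.0 km
Rhumb: Δφ = +0.0611, Δλ = +2.5639, Δψ = +0.1015, q = Δφ/Δψ = 0.6021 → d_rh = R√(Δφ²+q²Δλ²) = 9831.7 km
Excess = (9831.7 − 7838.0) / 7838.0 = 1993.7 / 7838.0 = 25.44% ≈ 25.4%

25.4%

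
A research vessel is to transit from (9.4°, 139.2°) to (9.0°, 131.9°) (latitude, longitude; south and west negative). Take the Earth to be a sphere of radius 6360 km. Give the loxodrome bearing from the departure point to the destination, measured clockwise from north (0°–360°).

Δψ = ln[tan(π/4+φ₂/2)/tan(π/4+φ₁/2)] = -0.0071
Δλ = -0.1274 rad (taken the short way round)
course = atan2(Δλ, Δψ) = 266.82°

266.8°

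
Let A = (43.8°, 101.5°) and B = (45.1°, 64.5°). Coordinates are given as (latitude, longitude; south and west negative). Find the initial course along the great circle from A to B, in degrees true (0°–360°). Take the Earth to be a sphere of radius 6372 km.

285.9°

θ = atan2( sin Δλ·cos φ₂ ,  cos φ₁ sin φ₂ − sin φ₁ cos φ₂ cos Δλ )
  = atan2(-0.4248, +0.1211) = 285.91°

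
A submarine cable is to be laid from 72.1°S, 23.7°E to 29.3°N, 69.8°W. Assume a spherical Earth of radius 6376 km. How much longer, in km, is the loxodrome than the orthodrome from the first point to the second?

453 km

Great circle: cos σ = sin φ₁ sin φ₂ + cos φ₁ cos φ₂ cos Δλ,  σ = 2.0738 rad → d_gc = 13222.5 km
Rhumb line: Δψ = +2.3836, q = Δφ/Δψ = 0.7425, d_rh = R√(Δφ²+q²Δλ²) = 13675.1 km
Excess = 13675.1 − 13222.5 = 452.6 ≈ 453 km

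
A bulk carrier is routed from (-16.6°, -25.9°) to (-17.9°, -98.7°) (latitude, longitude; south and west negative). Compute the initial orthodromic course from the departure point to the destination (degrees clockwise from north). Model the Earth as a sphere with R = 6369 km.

256.7°

N = sin Δλ·cos φ₂ = -0.9090;  D = cos φ₁ sin φ₂ − sin φ₁ cos φ₂ cos Δλ = -0.2142
initial course = atan2(N, D) = 256.74°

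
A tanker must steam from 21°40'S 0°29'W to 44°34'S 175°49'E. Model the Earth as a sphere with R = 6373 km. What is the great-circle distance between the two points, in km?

cos σ = sin φ₁ sin φ₂ + cos φ₁ cos φ₂ cos Δλ
      = sin(-21.67°)sin(-44.57°) + cos(-21.67°)cos(-44.57°)cos(176.30°) = -0.4016
σ = 113.680° → d = Rσ = 6373·1.98410 = 12645 km

12645 km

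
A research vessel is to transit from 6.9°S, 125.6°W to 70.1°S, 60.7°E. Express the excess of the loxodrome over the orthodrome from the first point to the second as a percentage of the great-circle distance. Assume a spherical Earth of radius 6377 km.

Great circle: σ = 1.7956 rad → d_gc = Rσ = 11450.5 km
Rhumb: Δφ = -1.1030, Δλ = -3.0316, Δψ = -1.6198, q = Δφ/Δψ = 0.6810 → d_rh = R√(Δφ²+q²Δλ²) = 14926.4 km
Excess = (14926.4 − 11450.5) / 11450.5 = 3475.9 / 11450.5 = 30.36% ≈ 30.4%

30.4%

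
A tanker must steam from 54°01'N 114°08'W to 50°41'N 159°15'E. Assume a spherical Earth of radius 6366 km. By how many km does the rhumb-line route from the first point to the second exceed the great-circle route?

Great circle: cos σ = sin φ₁ sin φ₂ + cos φ₁ cos φ₂ cos Δλ,  σ = 0.8658 rad → d_gc = 5511.9 km
Rhumb line: Δψ = -0.0953, q = Δφ/Δψ = 0.6105, d_rh = R√(Δφ²+q²Δλ²) = 5886.6 km
Excess = 5886.6 − 5511.9 = 374.7 ≈ 375 km

375 km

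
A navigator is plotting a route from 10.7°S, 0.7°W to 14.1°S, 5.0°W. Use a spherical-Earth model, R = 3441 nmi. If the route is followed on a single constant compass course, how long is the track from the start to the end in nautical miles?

324 nmi

Δψ = ln[tan(π/4+φ₂/2)/tan(π/4+φ₁/2)] = -0.0608;  Δφ = -0.0593 rad,  Δλ = -0.0750 rad
q = Δφ/Δψ = 0.9765
d = R·√(Δφ² + q²Δλ²) = 3441·0.09430 = 324 nmi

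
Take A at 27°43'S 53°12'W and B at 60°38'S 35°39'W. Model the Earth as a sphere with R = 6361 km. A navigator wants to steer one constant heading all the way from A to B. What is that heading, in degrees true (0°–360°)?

159.9°

Meridional parts: M(φ₁)=-0.5038, M(φ₂)=-1.3393 → ΔM = -0.8355;  Δλ = +0.3063 rad
tan C = Δλ / ΔM = -0.3666 → C = 159.87°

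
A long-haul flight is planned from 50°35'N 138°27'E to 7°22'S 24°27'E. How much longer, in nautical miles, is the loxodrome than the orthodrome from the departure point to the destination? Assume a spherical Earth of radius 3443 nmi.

Great circle: cos σ = sin φ₁ sin φ₂ + cos φ₁ cos φ₂ cos Δλ,  σ = 1.9339 rad → d_gc = 6658.44 nmi
Rhumb line: Δψ = -1.1555, q = Δφ/Δψ = 0.8753, d_rh = R√(Δφ²+q²Δλ²) = 6933.87 nmi
Excess = 6933.87 − 6658.44 = 275.43 ≈ 275 nmi

275 nmi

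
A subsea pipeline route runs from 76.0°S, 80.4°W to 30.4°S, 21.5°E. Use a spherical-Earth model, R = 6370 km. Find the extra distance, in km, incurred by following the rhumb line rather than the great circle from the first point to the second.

Great circle: cos σ = sin φ₁ sin φ₂ + cos φ₁ cos φ₂ cos Δλ,  σ = 1.1063 rad → d_gc = 7047.1 km
Rhumb line: Δψ = +1.5399, q = Δφ/Δψ = 0.5168, d_rh = R√(Δφ²+q²Δλ²) = 7744.9 km
Excess = 7744.9 − 7047.1 = 697.8 ≈ 698 km

698 km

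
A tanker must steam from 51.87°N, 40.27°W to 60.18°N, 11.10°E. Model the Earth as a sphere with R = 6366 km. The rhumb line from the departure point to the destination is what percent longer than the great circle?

2.4%

Great circle: σ = 0.5071 rad → d_gc = Rσ = 3228.4 km
Rhumb: Δφ = +0.1450, Δλ = +0.8966, Δψ = +0.2608, q = Δφ/Δψ = 0.5562 → d_rh = R√(Δφ²+q²Δλ²) = 3306.0 km
Excess = (3306.0 − 3228.4) / 3228.4 = 77.6 / 3228.4 = 2.40% ≈ 2.4%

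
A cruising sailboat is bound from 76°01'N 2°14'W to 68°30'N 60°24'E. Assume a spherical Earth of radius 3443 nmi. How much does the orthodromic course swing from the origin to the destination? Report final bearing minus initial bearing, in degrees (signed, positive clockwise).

+60.3°

Initial bearing θ₁ = atan2(sin Δλ cos φ₂, cos φ₁ sin φ₂ − sin φ₁ cos φ₂ cos Δλ) = 79.33°
Final bearing θ₂ = (initial bearing from the destination back to the start) + 180° = 139.62°
Δθ = θ₂ − θ₁ = +60.3°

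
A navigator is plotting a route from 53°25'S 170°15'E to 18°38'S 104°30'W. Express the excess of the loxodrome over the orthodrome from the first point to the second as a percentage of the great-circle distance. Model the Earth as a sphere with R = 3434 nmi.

Great circle: σ = 1.2626 rad → d_gc = Rσ = 4335.8 nmi
Rhumb: Δφ = +0.6071, Δλ = +1.4879, Δψ = +0.7759, q = Δφ/Δψ = 0.7825 → d_rh = R√(Δφ²+q²Δλ²) = 4508.8 nmi
Excess = (4508.8 − 4335.8) / 4335.8 = 173.0 / 4335.8 = 3.99% ≈ 4.0%

4.0%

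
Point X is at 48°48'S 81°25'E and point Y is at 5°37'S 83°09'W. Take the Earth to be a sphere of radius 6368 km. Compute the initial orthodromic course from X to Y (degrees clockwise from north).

198.6°

θ = atan2( sin Δλ·cos φ₂ ,  cos φ₁ sin φ₂ − sin φ₁ cos φ₂ cos Δλ )
  = atan2(-0.2648, -0.7863) = 198.62°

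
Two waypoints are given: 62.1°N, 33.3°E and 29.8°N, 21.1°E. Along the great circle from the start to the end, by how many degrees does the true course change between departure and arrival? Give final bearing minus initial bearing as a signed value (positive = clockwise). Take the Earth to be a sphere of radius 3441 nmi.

Initial bearing θ₁ = atan2(sin Δλ cos φ₂, cos φ₁ sin φ₂ − sin φ₁ cos φ₂ cos Δλ) = 199.53°
Final bearing θ₂ = (initial bearing from the destination back to the start) + 180° = 190.38°
Δθ = θ₂ − θ₁ = -9.1°

-9.1°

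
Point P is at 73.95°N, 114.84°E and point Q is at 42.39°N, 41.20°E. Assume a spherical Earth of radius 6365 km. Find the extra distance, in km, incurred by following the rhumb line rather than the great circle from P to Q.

267 km

Great circle: cos σ = sin φ₁ sin φ₂ + cos φ₁ cos φ₂ cos Δλ,  σ = 0.7878 rad → d_gc = 5014.3 km
Rhumb line: Δψ = -1.1407, q = Δφ/Δψ = 0.4829, d_rh = R√(Δφ²+q²Δλ²) = 5281.7 km
Excess = 5281.7 − 5014.3 = 267.4 ≈ 267 km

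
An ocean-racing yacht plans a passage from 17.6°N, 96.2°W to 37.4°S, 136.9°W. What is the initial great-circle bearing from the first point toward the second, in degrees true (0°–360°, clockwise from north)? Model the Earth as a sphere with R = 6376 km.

214.2°

θ = atan2( sin Δλ·cos φ₂ ,  cos φ₁ sin φ₂ − sin φ₁ cos φ₂ cos Δλ )
  = atan2(-0.5180, -0.7611) = 214.24°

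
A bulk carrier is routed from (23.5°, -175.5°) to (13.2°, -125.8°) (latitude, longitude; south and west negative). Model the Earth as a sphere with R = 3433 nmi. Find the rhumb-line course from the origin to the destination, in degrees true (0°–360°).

Meridional parts: M(φ₁)=+0.4222, M(φ₂)=+0.2324 → ΔM = -0.1897;  Δλ = +0.8674 rad
tan C = Δλ / ΔM = -4.5724 → C = 102.34°

102.3°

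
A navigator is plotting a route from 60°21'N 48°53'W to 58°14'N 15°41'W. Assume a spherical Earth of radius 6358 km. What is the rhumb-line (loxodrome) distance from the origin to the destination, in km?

Δψ = ln[tan(π/4+φ₂/2)/tan(π/4+φ₁/2)] = -0.0724;  Δφ = -0.0369 rad,  Δλ = +0.5794 rad
q = Δφ/Δψ = 0.5105
d = R·√(Δφ² + q²Δλ²) = 6358·0.29809 = 1895 km

1895 km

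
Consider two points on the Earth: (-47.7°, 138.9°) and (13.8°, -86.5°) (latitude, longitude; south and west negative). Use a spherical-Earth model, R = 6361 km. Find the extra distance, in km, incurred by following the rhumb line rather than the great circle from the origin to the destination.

709 km

Great circle: cos σ = sin φ₁ sin φ₂ + cos φ₁ cos φ₂ cos Δλ,  σ = 2.2593 rad → d_gc = 14371.1 km
Rhumb line: Δψ = +1.1929, q = Δφ/Δψ = 0.8998, d_rh = R√(Δφ²+q²Δλ²) = 15080.5 km
Excess = 15080.5 − 14371.1 = 709.4 ≈ 709 km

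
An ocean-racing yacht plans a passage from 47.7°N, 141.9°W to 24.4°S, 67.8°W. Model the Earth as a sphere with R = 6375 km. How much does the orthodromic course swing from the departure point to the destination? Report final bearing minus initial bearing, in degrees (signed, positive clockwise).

At departure: θ₁ = atan2(sin Δλ cos φ₂, cos φ₁ sin φ₂ − sin φ₁ cos φ₂ cos Δλ) = 117.84°
At arrival: θ₂ = atan2(sin Δλ cos φ₁, −cos φ₂ sin φ₁ + sin φ₂ cos φ₁ cos Δλ) = 139.20°
Δθ = θ₂ − θ₁ = +21.4°

+21.4°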